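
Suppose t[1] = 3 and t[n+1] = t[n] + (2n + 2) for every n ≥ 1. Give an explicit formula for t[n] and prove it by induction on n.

Claim: t[n] = n^2 + n + 1.

Base case: t[1] = 3, and 1^2 + 1 + 1 = 3.
Assume t[k] = k^2 + k + 1.
Then t[k+1] = t[k] + (2k + 2) = (k^2 + k + 1) + (2k + 2) = k^2 + 3k + 3,
and (k+1)^2 + (k+1) + 1 = k^2 + 3k + 3.
By induction, t[n] = n^2 + n + 1 for all n ≥ 1.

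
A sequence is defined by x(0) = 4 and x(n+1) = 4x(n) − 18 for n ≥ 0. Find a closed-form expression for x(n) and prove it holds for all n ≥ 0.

Claim: x(n) = -2·4^n + 6.

Base case: x(0) = 4, and -2·4^0 + 6 = -2 + 6 = 4.
Assume x(m) = -2·4^m + 6 for some m ≥ 0.
Then x(m+1) = 4x(m) − 18 = 4·(-2·4^m + 6) − 18 = -8·4^m + 24 − 18 = -2·4^{m+1} + 6.
By induction, x(n) = -2·4^n + 6 for all n ≥ 0.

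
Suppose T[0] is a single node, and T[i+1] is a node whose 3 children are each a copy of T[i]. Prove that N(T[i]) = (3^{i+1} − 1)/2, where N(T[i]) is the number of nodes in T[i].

Base case: N(T[0]) = 1, and (3^{0+1} − 1)/2 = 1.
Assume N(T[j]) = (3^{j+1} − 1)/2.
Then N(T[j+1]) = 1 + 3N(T[j]) = 1 + 3·(3^{j+1} − 1)/2 = 1 + (3^{j+2} − 3)/2 = (2 + 3^{j+2} − 3)/2 = (3^{j+2} − 1)/2.
Hence N(T[i]) = (3^{i+1} − 1)/2 for every i ≥ 0, by induction.

N(T[i]) = (3^{i+1} − 1)/2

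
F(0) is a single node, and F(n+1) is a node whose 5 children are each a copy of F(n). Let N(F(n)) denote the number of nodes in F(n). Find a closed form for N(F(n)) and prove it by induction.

Claim: N(F(n)) = (5^{n+1} − 1)/4.

Base case: N(F(0)) = 1, and (5^{0+1} − 1)/4 = 1.
Assume N(F(k)) = (5^{k+1} − 1)/4.
Then N(F(k+1)) = 1 + 5N(F(k)) = 1 + 5·(5^{k+1} − 1)/4 = 1 + (5^{k+2} − 5)/4 = (4 + 5^{k+2} − 5)/4 = (5^{k+2} − 1)/4.
Hence N(F(n)) = (5^{n+1} − 1)/4 for every n ≥ 0, by induction.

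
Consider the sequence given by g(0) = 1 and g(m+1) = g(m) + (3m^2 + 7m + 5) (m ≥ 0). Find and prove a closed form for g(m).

Claim: g(m) = m^3 + 2m^2 + 2m + 1.

Base case: g(0) = 1, and 0^3 + 2·0^2 + 2·0 + 1 = 1.
Assume g(k) = k^3 + 2k^2 + 2k + 1.
Then g(k+1) = g(k) + (3k^2 + 7k + 5) = (k^3 + 2k^2 + 2k + 1) + (3k^2 + 7k + 5) = k^3 + 5k^2 + 9k + 6,
and (k+1)^3 + 2·(k+1)^2 + 2·(k+1) + 1 = k^3 + 5k^2 + 9k + 6.
This completes the inductive step, so g(m) = m^3 + 2m^2 + 2m + 1 for all m ≥ 0.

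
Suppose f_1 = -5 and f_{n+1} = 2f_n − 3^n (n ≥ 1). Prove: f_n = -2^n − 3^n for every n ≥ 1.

Base case: f_1 = -5, and -2^1 − 3^1 = -2 − 3 = -5.
Assume f_m = -2^m − 3^m for some m ≥ 1.
Then f_{m+1} = 2f_m − 3^m = 2·(-2^m − 3^m) − 3^m = -2^{m+1} − 2·3^m − 3^m = -2^{m+1} − 3·3^m = -2^{m+1} − 3^{m+1}.
So the formula holds for m+1, and by induction f_n = -2^n − 3^n for all n ≥ 1.

f_n = -2^n − 3^n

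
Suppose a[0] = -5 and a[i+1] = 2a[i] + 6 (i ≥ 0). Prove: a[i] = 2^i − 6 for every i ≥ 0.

Base case: a[0] = -5, and 2^0 − 6 = 1 − 6 = -5.
Assume a[r] = 2^r − 6 for some r ≥ 0.
Then a[r+1] = 2a[r] + 6 = 2·(2^r − 6) + 6 = 2^{r+1} − 12 + 6 = 2^{r+1} − 6.
This completes the inductive step, so a[i] = 2^i − 6 for all i ≥ 0.

a[i] = 2^i − 6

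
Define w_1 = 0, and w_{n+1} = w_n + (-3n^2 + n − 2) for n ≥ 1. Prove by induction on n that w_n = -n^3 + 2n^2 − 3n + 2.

Base case: w_1 = 0, and -1^3 + 2·1^2 − 3·1 + 2 = 0.
Assume w_j = -j^3 + 2j^2 − 3j + 2.
Then w_{j+1} = w_j + (-3j^2 + j − 2) = (-j^3 + 2j^2 − 3j + 2) + (-3j^2 + j − 2) = -j^3 − j^2 − 2j,
and -(j+1)^3 + 2·(j+1)^2 − 3·(j+1) + 2 = -j^3 − j^2 − 2j.
This completes the inductive step, so w_n = -n^3 + 2n^2 − 3n + 2 for all n ≥ 1.

w_n = -n^3 + 2n^2 − 3n + 2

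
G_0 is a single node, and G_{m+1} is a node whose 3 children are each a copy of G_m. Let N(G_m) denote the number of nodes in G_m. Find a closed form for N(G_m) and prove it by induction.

Claim: N(G_m) = (3^{m+1} − 1)/2.

Base case: N(G_0) = 1, and (3^{0+1} − 1)/2 = 1.
Assume N(G_k) = (3^{k+1} − 1)/2.
Then N(G_{k+1}) = 1 + 3N(G_k) = 1 + 3·(3^{k+1} − 1)/2 = 1 + (3^{k+2} − 3)/2 = (2 + 3^{k+2} − 3)/2 = (3^{k+2} − 1)/2.
By induction, N(G_m) = (3^{m+1} − 1)/2 for all m ≥ 0.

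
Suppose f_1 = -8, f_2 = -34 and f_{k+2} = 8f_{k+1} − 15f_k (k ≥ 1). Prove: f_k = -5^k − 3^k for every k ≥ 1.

Base cases: f_1 = -8 and -5^1 − 3^1 = -8; f_2 = -34 and -5^2 − 3^2 = -34.
Assume f_j = -5^j − 3^j for all 1 ≤ j ≤ r, where r ≥ 2.
Then f_{r+1} = 8f_r − 15f_{r−1} = 8·(-5^r − 3^r) − 15·(-5^{r−1} − 3^{r−1}) = -(8·5 − 15)5^{r−1} − (8·3 − 15)3^{r−1} = -25·5^{r−1} − 9·3^{r−1} = -5^{r+1} − 3^{r+1}.
This completes the inductive step, so f_k = -5^k − 3^k for all k ≥ 1.

f_k = -5^k − 3^k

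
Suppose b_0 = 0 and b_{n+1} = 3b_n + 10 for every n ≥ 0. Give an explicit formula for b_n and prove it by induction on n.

Claim: b_n = 5·3^n − 5.

Base case: b_0 = 0, and 5·3^0 − 5 = 5 − 5 = 0.
Assume b_j = 5·3^j − 5 for some j ≥ 0.
Then b_{j+1} = 3b_j + 10 = 3·(5·3^j − 5) + 10 = 15·3^j − 15 + 10 = 5·3^{j+1} − 5.
This completes the inductive step, so b_n = 5·3^n − 5 for all n ≥ 0.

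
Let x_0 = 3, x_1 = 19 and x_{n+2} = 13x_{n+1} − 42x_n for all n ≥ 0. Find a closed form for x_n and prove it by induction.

Claim: x_n = 2·6^n + 7^n.

Base cases: x_0 = 3 and 2·6^0 + 7^0 = 3; x_1 = 19 and 2·6^1 + 7^1 = 19.
Assume x_j = 2·6^j + 7^j for all 0 ≤ j ≤ r, where r ≥ 1.
Then x_{r+1} = 13x_r − 42x_{r−1} = 13·(2·6^r + 7^r) − 42·(2·6^{r−1} + 7^{r−1}) = 2·(13·6 − 42)6^{r−1} + (13·7 − 42)7^{r−1} = 72·6^{r−1} + 49·7^{r−1} = 2·6^{r+1} + 7^{r+1}.
So the formula holds for r+1, and by strong induction x_n = 2·6^n + 7^n for all n ≥ 0.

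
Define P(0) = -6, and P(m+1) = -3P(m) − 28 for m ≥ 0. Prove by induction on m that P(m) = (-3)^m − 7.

Base case: P(0) = -6, and (-3)^0 − 7 = 1 − 7 = -6.
Assume P(r) = (-3)^r − 7 for some r ≥ 0.
Then P(r+1) = -3P(r) − 28 = -3·((-3)^r − 7) − 28 = -3·(-3)^r + 21 − 28 = (-3)^{r+1} − 7.
Hence P(m) = (-3)^m − 7 for every m ≥ 0, by induction.

P(m) = (-3)^m − 7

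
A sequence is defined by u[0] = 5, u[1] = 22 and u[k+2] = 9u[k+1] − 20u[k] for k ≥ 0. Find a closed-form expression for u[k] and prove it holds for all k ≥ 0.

Claim: u[k] = 3·4^k + 2·5^k.

Base cases: u[0] = 5 and 3·4^0 + 2·5^0 = 5; u[1] = 22 and 3·4^1 + 2·5^1 = 22.
Assume u[i] = 3·4^i + 2·5^i for all 0 ≤ i ≤ j, where j ≥ 1.
Then u[j+1] = 9u[j] − 20u[j−1] = 9·(3·4^j + 2·5^j) − 20·(3·4^{j−1} + 2·5^{j−1}) = 3·(9·4 − 20)4^{j−1} + 2·(9·5 − 20)5^{j−1} = 48·4^{j−1} + 50·5^{j−1} = 3·4^{j+1} + 2·5^{j+1}.
By strong induction, u[k] = 3·4^k + 2·5^k for all k ≥ 0.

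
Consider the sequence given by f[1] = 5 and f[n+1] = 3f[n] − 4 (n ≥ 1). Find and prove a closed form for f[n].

Claim: f[n] = 3^n + 2.

Base case: f[1] = 5, and 3^1 + 2 = 3 + 2 = 5.
Assume f[r] = 3^r + 2 for some r ≥ 1.
Then f[r+1] = 3f[r] − 4 = 3·(3^r + 2) − 4 = 3^{r+1} + 6 − 4 = 3^{r+1} + 2.
This completes the inductive step, so f[n] = 3^n + 2 for all n ≥ 1.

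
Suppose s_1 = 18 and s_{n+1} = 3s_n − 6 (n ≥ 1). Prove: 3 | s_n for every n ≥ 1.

Base case: s_1 = 18 = 3·6, so 3 | s_1.
Assume 3 | s_j, so s_j = 3t for some integer t.
Then s_{j+1} = 3s_j − 6 = 3·(3t) − 6 = 3(3t − 2), so 3 | s_{j+1}.
By induction, 3 | s_n for all n ≥ 1.

3 | s_n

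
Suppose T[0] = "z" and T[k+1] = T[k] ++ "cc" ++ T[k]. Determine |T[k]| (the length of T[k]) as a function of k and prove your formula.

Claim: |T[k]| = 3·2^k − 2.

Base case: |T[0]| = 1, and 3·2^0 − 2 = 1.
Assume |T[r]| = 3·2^r − 2.
Then |T[r+1]| = |T[r]| + 2 + |T[r]| = 2|T[r]| + 2 = 2(3·2^r − 2) + 2 = 3·2^{r+1} − 4 + 2 = 3·2^{r+1} − 2.
This completes the inductive step, so |T[k]| = 3·2^k − 2 for all k ≥ 0.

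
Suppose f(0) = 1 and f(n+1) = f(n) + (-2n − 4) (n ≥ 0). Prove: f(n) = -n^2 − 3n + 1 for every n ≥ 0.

Base case: f(0) = 1, and -0^2 − 3·0 + 1 = 1.
Assume f(m) = -m^2 − 3m + 1.
Then f(m+1) = f(m) + (-2m − 4) = (-m^2 − 3m + 1) + (-2m − 4) = -m^2 − 5m − 3,
and -(m+1)^2 − 3·(m+1) + 1 = -m^2 − 5m − 3.
By induction, f(n) = -n^2 − 3n + 1 for all n ≥ 0.

f(n) = -n^2 − 3n + 1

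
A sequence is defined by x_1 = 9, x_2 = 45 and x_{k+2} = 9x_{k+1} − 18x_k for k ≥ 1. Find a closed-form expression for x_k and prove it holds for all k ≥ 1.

Claim: x_k = 6^k + 3^k.

Base cases: x_1 = 9 and 6^1 + 3^1 = 9; x_2 = 45 and 6^2 + 3^2 = 45.
Assume x_j = 6^j + 3^j for all 1 ≤ j ≤ m, where m ≥ 2.
Then x_{m+1} = 9x_m − 18x_{m−1} = 9·(6^m + 3^m) − 18·(6^{m−1} + 3^{m−1}) = (9·6 − 18)6^{m−1} + (9·3 − 18)3^{m−1} = 36·6^{m−1} + 9·3^{m−1} = 6^{m+1} + 3^{m+1}.
By strong induction, x_k = 6^k + 3^k for all k ≥ 1.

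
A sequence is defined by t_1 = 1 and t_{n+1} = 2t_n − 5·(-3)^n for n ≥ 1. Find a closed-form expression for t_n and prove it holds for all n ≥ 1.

Claim: t_n = 2·2^n + (-3)^n.

Base case: t_1 = 1, and 2·2^1 + (-3)^1 = 4 − 3 = 1.
Assume t_m = 2·2^m + (-3)^m for some m ≥ 1.
Then t_{m+1} = 2t_m − 5·(-3)^m = 2·(2·2^m + (-3)^m) − 5·(-3)^m = 2·2^{m+1} + 2·(-3)^m − 5·(-3)^m = 2·2^{m+1} − 3·(-3)^m = 2·2^{m+1} + (-3)^{m+1}.
So the formula holds for m+1, and by induction t_n = 2·2^n + (-3)^n for all n ≥ 1.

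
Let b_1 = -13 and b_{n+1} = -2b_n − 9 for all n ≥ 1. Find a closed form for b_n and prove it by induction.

Claim: b_n = 5·(-2)^n − 3.

Base case: b_1 = -13, and 5·(-2)^1 − 3 = -10 − 3 = -13.
Assume b_k = 5·(-2)^k − 3 for some k ≥ 1.
Then b_{k+1} = -2b_k − 9 = -2·(5·(-2)^k − 3) − 9 = -10·(-2)^k + 6 − 9 = 5·(-2)^{k+1} − 3.
By induction, b_n = 5·(-2)^n − 3 for all n ≥ 1.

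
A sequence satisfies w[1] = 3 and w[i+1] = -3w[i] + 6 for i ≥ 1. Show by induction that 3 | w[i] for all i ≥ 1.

Base case: w[1] = 3 = 3·1, so 3 | w[1].
Assume 3 | w[j], so w[j] = 3t for some integer t.
Then w[j+1] = -3w[j] + 6 = -3·(3t) + 6 = 3(-3t + 2), so 3 | w[j+1].
By induction, 3 | w[i] for all i ≥ 1.

3 | w[i]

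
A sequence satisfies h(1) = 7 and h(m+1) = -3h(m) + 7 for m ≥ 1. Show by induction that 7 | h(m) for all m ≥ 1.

Base case: h(1) = 7 = 7·1, so 7 | h(1).
Assume 7 | h(k), so h(k) = 7t for some integer t.
Then h(k+1) = -3h(k) + 7 = -3·(7t) + 7 = 7(-3t + 1), so 7 | h(k+1).
Hence 7 | h(m) for every m ≥ 1, by induction.

7 | h(m)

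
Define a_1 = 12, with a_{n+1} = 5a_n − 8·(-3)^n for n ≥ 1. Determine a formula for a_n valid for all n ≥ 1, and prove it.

Claim: a_n = 3·5^n + (-3)^n.

Base case: a_1 = 12, and 3·5^1 + (-3)^1 = 15 − 3 = 12.
Assume a_j = 3·5^j + (-3)^j for some j ≥ 1.
Then a_{j+1} = 5a_j − 8·(-3)^j = 5·(3·5^j + (-3)^j) − 8·(-3)^j = 3·5^{j+1} + 5·(-3)^j − 8·(-3)^j = 3·5^{j+1} − 3·(-3)^j = 3·5^{j+1} + (-3)^{j+1}.
So the formula holds for j+1, and by induction a_n = 3·5^n + (-3)^n for all n ≥ 1.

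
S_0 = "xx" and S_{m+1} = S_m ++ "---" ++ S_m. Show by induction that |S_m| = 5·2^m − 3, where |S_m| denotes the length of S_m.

Base case: |S_0| = 2, and 5·2^0 − 3 = 2.
Assume |S_r| = 5·2^r − 3.
Then |S_{r+1}| = |S_r| + 3 + |S_r| = 2|S_r| + 3 = 2(5·2^r − 3) + 3 = 5·2^{r+1} − 6 + 3 = 5·2^{r+1} − 3.
Hence |S_m| = 5·2^m − 3 for every m ≥ 0, by induction.

|S_m| = 5·2^m − 3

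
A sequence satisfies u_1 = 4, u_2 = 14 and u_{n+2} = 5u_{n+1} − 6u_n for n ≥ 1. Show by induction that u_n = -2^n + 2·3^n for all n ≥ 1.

Base cases: u_1 = 4 and -2^1 + 2·3^1 = 4; u_2 = 14 and -2^2 + 2·3^2 = 14.
Assume u_i = -2^i + 2·3^i for all 1 ≤ i ≤ j, where j ≥ 2.
Then u_{j+1} = 5u_j − 6u_{j−1} = 5·(-2^j + 2·3^j) − 6·(-2^{j−1} + 2·3^{j−1}) = -(5·2 − 6)2^{j−1} + 2·(5·3 − 6)3^{j−1} = -4·2^{j−1} + 18·3^{j−1} = -2^{j+1} + 2·3^{j+1}.
By strong induction, u_n = -2^n + 2·3^n for all n ≥ 1.

u_n = -2^n + 2·3^n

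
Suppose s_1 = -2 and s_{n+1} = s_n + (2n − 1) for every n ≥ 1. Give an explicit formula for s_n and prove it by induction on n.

Claim: s_n = n^2 − 2n − 1.

Base case: s_1 = -2, and 1^2 − 2·1 − 1 = -2.
Assume s_j = j^2 − 2j − 1.
Then s_{j+1} = s_j + (2j − 1) = (j^2 − 2j − 1) + (2j − 1) = j^2 − 2,
and (j+1)^2 − 2·(j+1) − 1 = j^2 − 2.
By induction, s_n = n^2 − 2n − 1 for all n ≥ 1.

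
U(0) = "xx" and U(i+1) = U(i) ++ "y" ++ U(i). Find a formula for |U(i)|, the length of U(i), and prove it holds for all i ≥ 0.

Claim: |U(i)| = 3·2^i − 1.

Base case: |U(0)| = 2, and 3·2^0 − 1 = 2.
Assume |U(k)| = 3·2^k − 1.
Then |U(k+1)| = |U(k)| + 1 + |U(k)| = 2|U(k)| + 1 = 2(3·2^k − 1) + 1 = 3·2^{k+1} − 2 + 1 = 3·2^{k+1} − 1.
Hence |U(i)| = 3·2^i − 1 for every i ≥ 0, by induction.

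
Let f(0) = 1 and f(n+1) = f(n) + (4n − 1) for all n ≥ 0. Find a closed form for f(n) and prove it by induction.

Claim: f(n) = 2n^2 − 3n + 1.

Base case: f(0) = 1, and 2·0^2 − 3·0 + 1 = 1.
Assume f(j) = 2j^2 − 3j + 1.
Then f(j+1) = f(j) + (4j − 1) = (2j^2 − 3j + 1) + (4j − 1) = 2j^2 + j,
and 2·(j+1)^2 − 3·(j+1) + 1 = 2j^2 + j.
Hence f(n) = 2n^2 − 3n + 1 for every n ≥ 0, by induction.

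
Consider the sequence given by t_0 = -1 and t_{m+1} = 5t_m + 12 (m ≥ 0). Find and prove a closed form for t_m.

Claim: t_m = 2·5^m − 3.

Base case: t_0 = -1, and 2·5^0 − 3 = 2 − 3 = -1.
Assume t_r = 2·5^r − 3 for some r ≥ 0.
Then t_{r+1} = 5t_r + 12 = 5·(2·5^r − 3) + 12 = 10·5^r − 15 + 12 = 2·5^{r+1} − 3.
This completes the inductive step, so t_m = 2·5^m − 3 for all m ≥ 0.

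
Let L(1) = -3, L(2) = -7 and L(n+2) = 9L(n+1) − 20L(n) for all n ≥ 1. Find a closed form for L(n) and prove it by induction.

Claim: L(n) = 5^n − 2·4^n.

Base cases: L(1) = -3 and 5^1 − 2·4^1 = -3; L(2) = -7 and 5^2 − 2·4^2 = -7.
Assume L(j) = 5^j − 2·4^j for all 1 ≤ j ≤ k, where k ≥ 2.
Then L(k+1) = 9L(k) − 20L(k−1) = 9·(5^k − 2·4^k) − 20·(5^{k−1} − 2·4^{k−1}) = (9·5 − 20)5^{k−1} − 2·(9·4 − 20)4^{k−1} = 25·5^{k−1} − 32·4^{k−1} = 5^{k+1} − 2·4^{k+1}.
So the formula holds for k+1, and by strong induction L(n) = 5^n − 2·4^n for all n ≥ 1.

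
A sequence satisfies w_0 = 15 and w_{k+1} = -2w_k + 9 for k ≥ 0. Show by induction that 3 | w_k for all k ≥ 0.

Base case: w_0 = 15 = 3·5, so 3 | w_0.
Assume 3 | w_r, so w_r = 3t for some integer t.
Then w_{r+1} = -2w_r + 9 = -2·(3t) + 9 = 3(-2t + 3), so 3 | w_{r+1}.
By induction, 3 | w_k for all k ≥ 0.

3 | w_k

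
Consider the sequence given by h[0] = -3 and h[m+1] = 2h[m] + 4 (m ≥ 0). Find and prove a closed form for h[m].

Claim: h[m] = 2^m − 4.

Base case: h[0] = -3, and 2^0 − 4 = 1 − 4 = -3.
Assume h[r] = 2^r − 4 for some r ≥ 0.
Then h[r+1] = 2h[r] + 4 = 2·(2^r − 4) + 4 = 2^{r+1} − 8 + 4 = 2^{r+1} − 4.
By induction, h[m] = 2^m − 4 for all m ≥ 0.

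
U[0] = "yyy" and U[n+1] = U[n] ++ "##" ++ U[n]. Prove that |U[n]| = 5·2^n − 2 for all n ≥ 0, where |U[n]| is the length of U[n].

Base case: |U[0]| = 3, and 5·2^0 − 2 = 3.
Assume |U[m]| = 5·2^m − 2.
Then |U[m+1]| = |U[m]| + 2 + |U[m]| = 2|U[m]| + 2 = 2(5·2^m − 2) + 2 = 5·2^{m+1} − 4 + 2 = 5·2^{m+1} − 2.
So the formula holds for m+1, and by induction |U[n]| = 5·2^n − 2 for all n ≥ 0.

|U[n]| = 5·2^n − 2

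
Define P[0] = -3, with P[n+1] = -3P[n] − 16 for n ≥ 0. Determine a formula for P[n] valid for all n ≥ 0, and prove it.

Claim: P[n] = (-3)^n − 4.

Base case: P[0] = -3, and (-3)^0 − 4 = 1 − 4 = -3.
Assume P[j] = (-3)^j − 4 for some j ≥ 0.
Then P[j+1] = -3P[j] − 16 = -3·((-3)^j − 4) − 16 = -3·(-3)^j + 12 − 16 = (-3)^{j+1} − 4.
This completes the inductive step, so P[n] = (-3)^n − 4 for all n ≥ 0.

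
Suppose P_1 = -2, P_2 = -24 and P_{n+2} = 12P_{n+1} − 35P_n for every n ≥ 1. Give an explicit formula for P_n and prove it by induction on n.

Claim: P_n = 5^n − 7^n.

Base cases: P_1 = -2 and 5^1 − 7^1 = -2; P_2 = -24 and 5^2 − 7^2 = -24.
Assume P_i = 5^i − 7^i for all 1 ≤ i ≤ j, where j ≥ 2.
Then P_{j+1} = 12P_j − 35P_{j−1} = 12·(5^j − 7^j) − 35·(5^{j−1} − 7^{j−1}) = (12·5 − 35)5^{j−1} − (12·7 − 35)7^{j−1} = 25·5^{j−1} − 49·7^{j−1} = 5^{j+1} − 7^{j+1}.
By strong induction, P_n = 5^n − 7^n for all n ≥ 1.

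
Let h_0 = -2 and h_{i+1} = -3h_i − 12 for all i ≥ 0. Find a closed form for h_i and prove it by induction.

Claim: h_i = (-3)^i − 3.

Base case: h_0 = -2, and (-3)^0 − 3 = 1 − 3 = -2.
Assume h_j = (-3)^j − 3 for some j ≥ 0.
Then h_{j+1} = -3h_j − 12 = -3·((-3)^j − 3) − 12 = -3·(-3)^j + 9 − 12 = (-3)^{j+1} − 3.
Hence h_i = (-3)^i − 3 for every i ≥ 0, by induction.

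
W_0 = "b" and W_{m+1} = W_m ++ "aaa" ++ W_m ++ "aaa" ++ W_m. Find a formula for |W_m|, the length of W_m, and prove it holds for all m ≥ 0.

Claim: |W_m| = 4·3^m − 3.

Base case: |W_0| = 1, and 4·3^0 − 3 = 1.
Assume |W_k| = 4·3^k − 3.
Then |W_{k+1}| = 3|W_k| + 6 = 3(4·3^k − 3) + 6 = 4·3^{k+1} − 9 + 6 = 4·3^{k+1} − 3.
So the formula holds for k+1, and by induction |W_m| = 4·3^m − 3 for all m ≥ 0.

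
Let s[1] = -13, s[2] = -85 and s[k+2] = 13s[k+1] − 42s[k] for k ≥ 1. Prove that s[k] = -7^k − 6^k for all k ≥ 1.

Base cases: s[1] = -13 and -7^1 − 6^1 = -13; s[2] = -85 and -7^2 − 6^2 = -85.
Assume s[j] = -7^j − 6^j for all 1 ≤ j ≤ m, where m ≥ 2.
Then s[m+1] = 13s[m] − 42s[m−1] = 13·(-7^m − 6^m) − 42·(-7^{m−1} − 6^{m−1}) = -(13·7 − 42)7^{m−1} − (13·6 − 42)6^{m−1} = -49·7^{m−1} − 36·6^{m−1} = -7^{m+1} − 6^{m+1}.
This completes the inductive step, so s[k] = -7^k − 6^k for all k ≥ 1.

s[k] = -7^k − 6^k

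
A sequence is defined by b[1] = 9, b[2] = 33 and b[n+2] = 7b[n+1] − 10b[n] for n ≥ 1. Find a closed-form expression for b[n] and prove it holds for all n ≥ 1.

Claim: b[n] = 5^n + 2·2^n.

Base cases: b[1] = 9 and 5^1 + 2·2^1 = 9; b[2] = 33 and 5^2 + 2·2^2 = 33.
Assume b[j] = 5^j + 2·2^j for all 1 ≤ j ≤ r, where r ≥ 2.
Then b[r+1] = 7b[r] − 10b[r−1] = 7·(5^r + 2·2^r) − 10·(5^{r−1} + 2·2^{r−1}) = (7·5 − 10)5^{r−1} + 2·(7·2 − 10)2^{r−1} = 25·5^{r−1} + 8·2^{r−1} = 5^{r+1} + 2·2^{r+1}.
By strong induction, b[n] = 5^n + 2·2^n for all n ≥ 1.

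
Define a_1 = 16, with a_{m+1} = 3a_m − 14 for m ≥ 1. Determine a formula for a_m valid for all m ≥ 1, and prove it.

Claim: a_m = 3^{m+1} + 7.

Base case: a_1 = 16, and 3^{1+1} + 7 = 9 + 7 = 16.
Assume a_k = 3^{k+1} + 7 for some k ≥ 1.
Then a_{k+1} = 3a_k − 14 = 3·(3^{k+1} + 7) − 14 = 3^{k+2} + 21 − 14 = 3^{k+2} + 7.
By induction, a_m = 3^{m+1} + 7 for all m ≥ 1.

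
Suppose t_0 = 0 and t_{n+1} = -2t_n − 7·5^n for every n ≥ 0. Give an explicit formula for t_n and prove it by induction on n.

Claim: t_n = (-2)^n − 5^n.

Base case: t_0 = 0, and (-2)^0 − 5^0 = 1 − 1 = 0.
Assume t_j = (-2)^j − 5^j for some j ≥ 0.
Then t_{j+1} = -2t_j − 7·5^j = -2·((-2)^j − 5^j) − 7·5^j = (-2)^{j+1} + 2·5^j − 7·5^j = (-2)^{j+1} − 5·5^j = (-2)^{j+1} − 5^{j+1}.
This completes the inductive step, so t_n = (-2)^n − 5^n for all n ≥ 0.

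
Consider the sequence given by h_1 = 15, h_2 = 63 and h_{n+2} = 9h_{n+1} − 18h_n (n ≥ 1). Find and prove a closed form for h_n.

Claim: h_n = 3·3^n + 6^n.

Base cases: h_1 = 15 and 3·3^1 + 6^1 = 15; h_2 = 63 and 3·3^2 + 6^2 = 63.
Assume h_j = 3·3^j + 6^j for all 1 ≤ j ≤ k, where k ≥ 2.
Then h_{k+1} = 9h_k − 18h_{k−1} = 9·(3·3^k + 6^k) − 18·(3·3^{k−1} + 6^{k−1}) = 3·(9·3 − 18)3^{k−1} + (9·6 − 18)6^{k−1} = 27·3^{k−1} + 36·6^{k−1} = 3·3^{k+1} + 6^{k+1}.
By strong induction, h_n = 3·3^n + 6^n for all n ≥ 1.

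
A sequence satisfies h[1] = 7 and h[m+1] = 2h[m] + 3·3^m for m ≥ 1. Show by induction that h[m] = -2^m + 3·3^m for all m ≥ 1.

Base case: h[1] = 7, and -2^1 + 3·3^1 = -2 + 9 = 7.
Assume h[k] = -2^k + 3·3^k for some k ≥ 1.
Then h[k+1] = 2h[k] + 3·3^k = 2·(-2^k + 3·3^k) + 3·3^k = -2^{k+1} + 6·3^k + 3·3^k = -2^{k+1} + 9·3^k = -2^{k+1} + 3·3^{k+1}.
Hence h[m] = -2^m + 3·3^m for every m ≥ 1, by induction.

h[m] = -2^m + 3·3^m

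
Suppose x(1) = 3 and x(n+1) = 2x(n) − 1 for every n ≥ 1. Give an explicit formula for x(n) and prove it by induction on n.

Claim: x(n) = 2^n + 1.

Base case: x(1) = 3, and 2^1 + 1 = 2 + 1 = 3.
Assume x(k) = 2^k + 1 for some k ≥ 1.
Then x(k+1) = 2x(k) − 1 = 2·(2^k + 1) − 1 = 2^{k+1} + 2 − 1 = 2^{k+1} + 1.
Hence x(n) = 2^n + 1 for every n ≥ 1, by induction.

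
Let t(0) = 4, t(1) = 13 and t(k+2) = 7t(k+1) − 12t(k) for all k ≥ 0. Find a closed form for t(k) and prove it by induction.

Claim: t(k) = 3·3^k + 4^k.

Base cases: t(0) = 4 and 3·3^0 + 4^0 = 4; t(1) = 13 and 3·3^1 + 4^1 = 13.
Assume t(j) = 3·3^j + 4^j for all 0 ≤ j ≤ m, where m ≥ 1.
Then t(m+1) = 7t(m) − 12t(m−1) = 7·(3·3^m + 4^m) − 12·(3·3^{m−1} + 4^{m−1}) = 3·(7·3 − 12)3^{m−1} + (7·4 − 12)4^{m−1} = 27·3^{m−1} + 16·4^{m−1} = 3·3^{m+1} + 4^{m+1}.
This completes the inductive step, so t(k) = 3·3^k + 4^k for all k ≥ 0.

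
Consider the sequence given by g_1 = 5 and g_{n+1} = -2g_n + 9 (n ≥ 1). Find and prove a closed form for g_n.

Claim: g_n = -(-2)^n + 3.

Base case: g_1 = 5, and -(-2)^1 + 3 = 2 + 3 = 5.
Assume g_j = -(-2)^j + 3 for some j ≥ 1.
Then g_{j+1} = -2g_j + 9 = -2·(-(-2)^j + 3) + 9 = 2·(-2)^j − 6 + 9 = -(-2)^{j+1} + 3.
So the formula holds for j+1, and by induction g_n = -(-2)^n + 3 for all n ≥ 1.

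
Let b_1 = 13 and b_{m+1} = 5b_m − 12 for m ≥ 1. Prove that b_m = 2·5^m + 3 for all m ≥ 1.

Base case: b_1 = 13, and 2·5^1 + 3 = 10 + 3 = 13.
Assume b_j = 2·5^j + 3 for some j ≥ 1.
Then b_{j+1} = 5b_j − 12 = 5·(2·5^j + 3) − 12 = 10·5^j + 15 − 12 = 2·5^{j+1} + 3.
This completes the inductive step, so b_m = 2·5^m + 3 for all m ≥ 1.

b_m = 2·5^m + 3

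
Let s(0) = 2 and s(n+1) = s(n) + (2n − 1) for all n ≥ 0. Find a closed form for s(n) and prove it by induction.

Claim: s(n) = n^2 − 2n + 2.

Base case: s(0) = 2, and 0^2 − 2·0 + 2 = 2.
Assume s(j) = j^2 − 2j + 2.
Then s(j+1) = s(j) + (2j − 1) = (j^2 − 2j + 2) + (2j − 1) = j^2 + 1,
and (j+1)^2 − 2·(j+1) + 2 = j^2 + 1.
Hence s(n) = n^2 − 2n + 2 for every n ≥ 0, by induction.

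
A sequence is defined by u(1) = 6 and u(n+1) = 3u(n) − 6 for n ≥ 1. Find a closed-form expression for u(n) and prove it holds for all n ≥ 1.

Claim: u(n) = 3^n + 3.

Base case: u(1) = 6, and 3^1 + 3 = 3 + 3 = 6.
Assume u(j) = 3^j + 3 for some j ≥ 1.
Then u(j+1) = 3u(j) − 6 = 3·(3^j + 3) − 6 = 3^{j+1} + 9 − 6 = 3^{j+1} + 3.
This completes the inductive step, so u(n) = 3^n + 3 for all n ≥ 1.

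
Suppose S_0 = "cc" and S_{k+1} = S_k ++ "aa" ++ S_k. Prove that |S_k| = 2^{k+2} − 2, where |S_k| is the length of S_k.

Base case: |S_0| = 2, and 2^{0+2} − 2 = 2.
Assume |S_r| = 2^{r+2} − 2.
Then |S_{r+1}| = |S_r| + 2 + |S_r| = 2|S_r| + 2 = 2(2^{r+2} − 2) + 2 = 2^{r+3} − 4 + 2 = 2^{r+3} − 2.
This completes the inductive step, so |S_k| = 2^{k+2} − 2 for all k ≥ 0.

|S_k| = 2^{k+2} − 2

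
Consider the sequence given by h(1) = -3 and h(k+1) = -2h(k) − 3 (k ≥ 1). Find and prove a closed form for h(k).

Claim: h(k) = (-2)^k − 1.

Base case: h(1) = -3, and (-2)^1 − 1 = -2 − 1 = -3.
Assume h(m) = (-2)^m − 1 for some m ≥ 1.
Then h(m+1) = -2h(m) − 3 = -2·((-2)^m − 1) − 3 = -2·(-2)^m + 2 − 3 = (-2)^{m+1} − 1.
By induction, h(k) = (-2)^k − 1 for all k ≥ 1.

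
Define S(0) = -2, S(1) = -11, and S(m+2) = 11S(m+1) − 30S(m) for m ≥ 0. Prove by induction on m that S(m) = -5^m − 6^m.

Base cases: S(0) = -2 and -5^0 − 6^0 = -2; S(1) = -11 and -5^1 − 6^1 = -11.
Assume S(i) = -5^i − 6^i for all 0 ≤ i ≤ j, where j ≥ 1.
Then S(j+1) = 11S(j) − 30S(j−1) = 11·(-5^j − 6^j) − 30·(-5^{j−1} − 6^{j−1}) = -(11·5 − 30)5^{j−1} − (11·6 − 30)6^{j−1} = -25·5^{j−1} − 36·6^{j−1} = -5^{j+1} − 6^{j+1}.
So the formula holds for j+1, and by strong induction S(m) = -5^m − 6^m for all m ≥ 0.

S(m) = -5^m − 6^m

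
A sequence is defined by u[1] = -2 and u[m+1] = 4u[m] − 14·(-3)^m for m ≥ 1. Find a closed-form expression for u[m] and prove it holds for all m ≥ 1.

Claim: u[m] = 4^m + 2·(-3)^m.

Base case: u[1] = -2, and 4^1 + 2·(-3)^1 = 4 − 6 = -2.
Assume u[k] = 4^k + 2·(-3)^k for some k ≥ 1.
Then u[k+1] = 4u[k] − 14·(-3)^k = 4·(4^k + 2·(-3)^k) − 14·(-3)^k = 4^{k+1} + 8·(-3)^k − 14·(-3)^k = 4^{k+1} − 6·(-3)^k = 4^{k+1} + 2·(-3)^{k+1}.
This completes the inductive step, so u[m] = 4^m + 2·(-3)^m for all m ≥ 1.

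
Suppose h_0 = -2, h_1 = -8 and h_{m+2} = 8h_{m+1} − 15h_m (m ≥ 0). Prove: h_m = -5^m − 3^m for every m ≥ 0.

Base cases: h_0 = -2 and -5^0 − 3^0 = -2; h_1 = -8 and -5^1 − 3^1 = -8.
Assume h_i = -5^i − 3^i for all 0 ≤ i ≤ j, where j ≥ 1.
Then h_{j+1} = 8h_j − 15h_{j−1} = 8·(-5^j − 3^j) − 15·(-5^{j−1} − 3^{j−1}) = -(8·5 − 15)5^{j−1} − (8·3 − 15)3^{j−1} = -25·5^{j−1} − 9·3^{j−1} = -5^{j+1} − 3^{j+1}.
By strong induction, h_m = -5^m − 3^m for all m ≥ 0.

h_m = -5^m − 3^m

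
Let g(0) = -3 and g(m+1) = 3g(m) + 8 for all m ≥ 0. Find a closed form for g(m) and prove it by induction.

Claim: g(m) = 3^m − 4.

Base case: g(0) = -3, and 3^0 − 4 = 1 − 4 = -3.
Assume g(k) = 3^k − 4 for some k ≥ 0.
Then g(k+1) = 3g(k) + 8 = 3·(3^k − 4) + 8 = 3^{k+1} − 12 + 8 = 3^{k+1} − 4.
By induction, g(m) = 3^m − 4 for all m ≥ 0.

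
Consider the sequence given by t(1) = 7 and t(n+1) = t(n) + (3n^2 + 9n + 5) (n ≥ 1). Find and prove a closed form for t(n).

Claim: t(n) = n^3 + 3n^2 + n + 2.

Base case: t(1) = 7, and 1^3 + 3·1^2 + 1 + 2 = 7.
Assume t(m) = m^3 + 3m^2 + m + 2.
Then t(m+1) = t(m) + (3m^2 + 9m + 5) = (m^3 + 3m^2 + m + 2) + (3m^2 + 9m + 5) = m^3 + 6m^2 + 10m + 7,
and (m+1)^3 + 3·(m+1)^2 + (m+1) + 2 = m^3 + 6m^2 + 10m + 7.
By induction, t(n) = n^3 + 3n^2 + n + 2 for all n ≥ 1.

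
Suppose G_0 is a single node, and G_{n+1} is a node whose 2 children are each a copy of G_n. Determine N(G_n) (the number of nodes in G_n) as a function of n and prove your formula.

Claim: N(G_n) = 2^{n+1} − 1.

Base case: N(G_0) = 1, and 2^{0+1} − 1 = 1.
Assume N(G_r) = 2^{r+1} − 1.
Then N(G_{r+1}) = 1 + 2N(G_r) = 1 + 2(2^{r+1} − 1) = 2^{r+2} − 2 + 1 = 2^{r+2} − 1.
So the formula holds for r+1, and by induction N(G_n) = 2^{n+1} − 1 for all n ≥ 0.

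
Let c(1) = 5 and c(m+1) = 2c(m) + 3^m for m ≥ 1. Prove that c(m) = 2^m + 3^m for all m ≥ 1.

Base case: c(1) = 5, and 2^1 + 3^1 = 2 + 3 = 5.
Assume c(k) = 2^k + 3^k for some k ≥ 1.
Then c(k+1) = 2c(k) + 3^k = 2·(2^k + 3^k) + 3^k = 2^{k+1} + 2·3^k + 3^k = 2^{k+1} + 3·3^k = 2^{k+1} + 3^{k+1}.
Hence c(m) = 2^m + 3^m for every m ≥ 1, by induction.

c(m) = 2^m + 3^m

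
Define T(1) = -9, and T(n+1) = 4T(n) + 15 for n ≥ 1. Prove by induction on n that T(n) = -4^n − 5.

Base case: T(1) = -9, and -4^1 − 5 = -4 − 5 = -9.
Assume T(m) = -4^m − 5 for some m ≥ 1.
Then T(m+1) = 4T(m) + 15 = 4·(-4^m − 5) + 15 = -4^{m+1} − 20 + 15 = -4^{m+1} − 5.
Hence T(n) = -4^n − 5 for every n ≥ 1, by induction.

T(n) = -4^n − 5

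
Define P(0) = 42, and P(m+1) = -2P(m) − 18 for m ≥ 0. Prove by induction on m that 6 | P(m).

Base case: P(0) = 42 = 6·7, so 6 | P(0).
Assume 6 | P(k), so P(k) = 6t for some integer t.
Then P(k+1) = -2P(k) − 18 = -2·(6t) − 18 = 6(-2t − 3), so 6 | P(k+1).
So the property holds for k+1, and by induction 6 | P(m) for all m ≥ 0.

6 | P(m)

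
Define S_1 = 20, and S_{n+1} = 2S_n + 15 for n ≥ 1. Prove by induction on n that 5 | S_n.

Base case: S_1 = 20 = 5·4, so 5 | S_1.
Assume 5 | S_k, so S_k = 5t for some integer t.
Then S_{k+1} = 2S_k + 15 = 2·(5t) + 15 = 5(2t + 3), so 5 | S_{k+1}.
By induction, 5 | S_n for all n ≥ 1.

5 | S_n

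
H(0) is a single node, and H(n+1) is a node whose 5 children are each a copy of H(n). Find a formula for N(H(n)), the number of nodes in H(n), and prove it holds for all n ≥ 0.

Claim: N(H(n)) = (5^{n+1} − 1)/4.

Base case: N(H(0)) = 1, and (5^{0+1} − 1)/4 = 1.
Assume N(H(k)) = (5^{k+1} − 1)/4.
Then N(H(k+1)) = 1 + 5N(H(k)) = 1 + 5·(5^{k+1} − 1)/4 = 1 + (5^{k+2} − 5)/4 = (4 + 5^{k+2} − 5)/4 = (5^{k+2} − 1)/4.
So the formula holds for k+1, and by induction N(H(n)) = (5^{n+1} − 1)/4 for all n ≥ 0.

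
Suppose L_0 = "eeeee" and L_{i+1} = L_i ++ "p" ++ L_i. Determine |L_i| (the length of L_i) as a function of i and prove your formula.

Claim: |L_i| = 6·2^i − 1.

Base case: |L_0| = 5, and 6·2^0 − 1 = 5.
Assume |L_m| = 6·2^m − 1.
Then |L_{m+1}| = |L_m| + 1 + |L_m| = 2|L_m| + 1 = 2(6·2^m − 1) + 1 = 6·2^{m+1} − 2 + 1 = 6·2^{m+1} − 1.
So the formula holds for m+1, and by induction |L_i| = 6·2^i − 1 for all i ≥ 0.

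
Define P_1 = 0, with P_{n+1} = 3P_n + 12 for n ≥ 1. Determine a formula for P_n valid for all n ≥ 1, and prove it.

Claim: P_n = 2·3^n − 6.

Base case: P_1 = 0, and 2·3^1 − 6 = 6 − 6 = 0.
Assume P_j = 2·3^j − 6 for some j ≥ 1.
Then P_{j+1} = 3P_j + 12 = 3·(2·3^j − 6) + 12 = 6·3^j − 18 + 12 = 2·3^{j+1} − 6.
This completes the inductive step, so P_n = 2·3^n − 6 for all n ≥ 1.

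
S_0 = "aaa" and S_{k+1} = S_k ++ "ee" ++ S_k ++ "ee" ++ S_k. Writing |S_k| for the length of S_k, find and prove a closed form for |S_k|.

Claim: |S_k| = 5·3^k − 2.

Base case: |S_0| = 3, and 5·3^0 − 2 = 3.
Assume |S_m| = 5·3^m − 2.
Then |S_{m+1}| = 3|S_m| + 4 = 3(5·3^m − 2) + 4 = 5·3^{m+1} − 6 + 4 = 5·3^{m+1} − 2.
By induction, |S_k| = 5·3^k − 2 for all k ≥ 0.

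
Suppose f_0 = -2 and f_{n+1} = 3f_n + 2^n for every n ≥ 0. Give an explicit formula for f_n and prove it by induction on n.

Claim: f_n = -3^n − 2^n.

Base case: f_0 = -2, and -3^0 − 2^0 = -1 − 1 = -2.
Assume f_j = -3^j − 2^j for some j ≥ 0.
Then f_{j+1} = 3f_j + 2^j = 3·(-3^j − 2^j) + 2^j = -3^{j+1} − 3·2^j + 2^j = -3^{j+1} − 2·2^j = -3^{j+1} − 2^{j+1}.
So the formula holds for j+1, and by induction f_n = -3^n − 2^n for all n ≥ 0.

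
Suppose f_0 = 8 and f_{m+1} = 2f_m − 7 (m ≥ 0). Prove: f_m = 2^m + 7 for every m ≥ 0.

Base case: f_0 = 8, and 2^0 + 7 = 1 + 7 = 8.
Assume f_j = 2^j + 7 for some j ≥ 0.
Then f_{j+1} = 2f_j − 7 = 2·(2^j + 7) − 7 = 2^{j+1} + 14 − 7 = 2^{j+1} + 7.
So the formula holds for j+1, and by induction f_m = 2^m + 7 for all m ≥ 0.

f_m = 2^m + 7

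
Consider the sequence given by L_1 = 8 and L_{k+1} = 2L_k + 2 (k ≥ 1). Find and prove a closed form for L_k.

Claim: L_k = 5·2^k − 2.

Base case: L_1 = 8, and 5·2^1 − 2 = 10 − 2 = 8.
Assume L_r = 5·2^r − 2 for some r ≥ 1.
Then L_{r+1} = 2L_r + 2 = 2·(5·2^r − 2) + 2 = 10·2^r − 4 + 2 = 5·2^{r+1} − 2.
So the formula holds for r+1, and by induction L_k = 5·2^k − 2 for all k ≥ 1.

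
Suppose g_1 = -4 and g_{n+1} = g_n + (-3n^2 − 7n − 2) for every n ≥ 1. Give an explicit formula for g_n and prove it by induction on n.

Claim: g_n = -n^3 − 2n^2 + n − 2.

Base case: g_1 = -4, and -1^3 − 2·1^2 + 1 − 2 = -4.
Assume g_m = -m^3 − 2m^2 + m − 2.
Then g_{m+1} = g_m + (-3m^2 − 7m − 2) = (-m^3 − 2m^2 + m − 2) + (-3m^2 − 7m − 2) = -m^3 − 5m^2 − 6m − 4,
and -(m+1)^3 − 2·(m+1)^2 + (m+1) − 2 = -m^3 − 5m^2 − 6m − 4.
Hence g_n = -n^3 − 2n^2 + n − 2 for every n ≥ 1, by induction.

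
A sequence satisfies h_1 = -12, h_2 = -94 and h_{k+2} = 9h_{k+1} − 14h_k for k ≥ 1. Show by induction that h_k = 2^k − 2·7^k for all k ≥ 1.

Base cases: h_1 = -12 and 2^1 − 2·7^1 = -12; h_2 = -94 and 2^2 − 2·7^2 = -94.
Assume h_j = 2^j − 2·7^j for all 1 ≤ j ≤ r, where r ≥ 2.
Then h_{r+1} = 9h_r − 14h_{r−1} = 9·(2^r − 2·7^r) − 14·(2^{r−1} − 2·7^{r−1}) = (9·2 − 14)2^{r−1} − 2·(9·7 − 14)7^{r−1} = 4·2^{r−1} − 98·7^{r−1} = 2^{r+1} − 2·7^{r+1}.
This completes the inductive step, so h_k = 2^k − 2·7^k for all k ≥ 1.

h_k = 2^k − 2·7^k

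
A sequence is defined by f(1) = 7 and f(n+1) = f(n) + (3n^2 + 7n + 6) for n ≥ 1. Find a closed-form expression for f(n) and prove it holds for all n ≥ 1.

Claim: f(n) = n^3 + 2n^2 + 3n + 1.

Base case: f(1) = 7, and 1^3 + 2·1^2 + 3·1 + 1 = 7.
Assume f(m) = m^3 + 2m^2 + 3m + 1.
Then f(m+1) = f(m) + (3m^2 + 7m + 6) = (m^3 + 2m^2 + 3m + 1) + (3m^2 + 7m + 6) = m^3 + 5m^2 + 10m + 7,
and (m+1)^3 + 2·(m+1)^2 + 3·(m+1) + 1 = m^3 + 5m^2 + 10m + 7.
This completes the inductive step, so f(n) = n^3 + 2n^2 + 3n + 1 for all n ≥ 1.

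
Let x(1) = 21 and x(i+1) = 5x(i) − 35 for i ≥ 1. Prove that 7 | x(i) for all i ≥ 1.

Base case: x(1) = 21 = 7·3, so 7 | x(1).
Assume 7 | x(m), so x(m) = 7t for some integer t.
Then x(m+1) = 5x(m) − 35 = 5·(7t) − 35 = 7(5t − 5), so 7 | x(m+1).
By induction, 7 | x(i) for all i ≥ 1.

7 | x(i)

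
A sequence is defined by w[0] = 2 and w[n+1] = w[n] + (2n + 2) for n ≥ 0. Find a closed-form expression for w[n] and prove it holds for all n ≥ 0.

Claim: w[n] = n^2 + n + 2.

Base case: w[0] = 2, and 0^2 + 0 + 2 = 2.
Assume w[j] = j^2 + j + 2.
Then w[j+1] = w[j] + (2j + 2) = (j^2 + j + 2) + (2j + 2) = j^2 + 3j + 4,
and (j+1)^2 + (j+1) + 2 = j^2 + 3j + 4.
This completes the inductive step, so w[n] = n^2 + n + 2 for all n ≥ 0.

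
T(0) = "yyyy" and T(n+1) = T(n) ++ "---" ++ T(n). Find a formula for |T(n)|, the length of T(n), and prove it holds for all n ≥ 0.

Claim: |T(n)| = 7·2^n − 3.

Base case: |T(0)| = 4, and 7·2^0 − 3 = 4.
Assume |T(r)| = 7·2^r − 3.
Then |T(r+1)| = |T(r)| + 3 + |T(r)| = 2|T(r)| + 3 = 2(7·2^r − 3) + 3 = 7·2^{r+1} − 6 + 3 = 7·2^{r+1} − 3.
By induction, |T(n)| = 7·2^n − 3 for all n ≥ 0.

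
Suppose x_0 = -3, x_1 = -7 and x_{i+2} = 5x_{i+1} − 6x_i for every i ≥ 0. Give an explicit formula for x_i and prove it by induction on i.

Claim: x_i = -3^i − 2·2^i.

Base cases: x_0 = -3 and -3^0 − 2·2^0 = -3; x_1 = -7 and -3^1 − 2·2^1 = -7.
Assume x_j = -3^j − 2·2^j for all 0 ≤ j ≤ m, where m ≥ 1.
Then x_{m+1} = 5x_m − 6x_{m−1} = 5·(-3^m − 2·2^m) − 6·(-3^{m−1} − 2·2^{m−1}) = -(5·3 − 6)3^{m−1} − 2·(5·2 − 6)2^{m−1} = -9·3^{m−1} − 8·2^{m−1} = -3^{m+1} − 2·2^{m+1}.
This completes the inductive step, so x_i = -3^i − 2·2^i for all i ≥ 0.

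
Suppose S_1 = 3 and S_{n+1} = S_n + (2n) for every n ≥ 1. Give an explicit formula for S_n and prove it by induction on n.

Claim: S_n = n^2 − n + 3.

Base case: S_1 = 3, and 1^2 − 1 + 3 = 3.
Assume S_j = j^2 − j + 3.
Then S_{j+1} = S_j + (2j) = (j^2 − j + 3) + (2j) = j^2 + j + 3,
and (j+1)^2 − (j+1) + 3 = j^2 + j + 3.
By induction, S_n = n^2 − n + 3 for all n ≥ 1.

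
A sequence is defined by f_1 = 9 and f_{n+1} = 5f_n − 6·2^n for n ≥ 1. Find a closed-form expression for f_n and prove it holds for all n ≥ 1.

Claim: f_n = 5^n + 2·2^n.

Base case: f_1 = 9, and 5^1 + 2·2^1 = 5 + 4 = 9.
Assume f_r = 5^r + 2·2^r for some r ≥ 1.
Then f_{r+1} = 5f_r − 6·2^r = 5·(5^r + 2·2^r) − 6·2^r = 5^{r+1} + 10·2^r − 6·2^r = 5^{r+1} + 4·2^r = 5^{r+1} + 2·2^{r+1}.
By induction, f_n = 5^n + 2·2^n for all n ≥ 1.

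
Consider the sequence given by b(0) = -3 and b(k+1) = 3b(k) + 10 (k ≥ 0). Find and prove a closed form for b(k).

Claim: b(k) = 2·3^k − 5.

Base case: b(0) = -3, and 2·3^0 − 5 = 2 − 5 = -3.
Assume b(m) = 2·3^m − 5 for some m ≥ 0.
Then b(m+1) = 3b(m) + 10 = 3·(2·3^m − 5) + 10 = 6·3^m − 15 + 10 = 2·3^{m+1} − 5.
This completes the inductive step, so b(k) = 2·3^k − 5 for all k ≥ 0.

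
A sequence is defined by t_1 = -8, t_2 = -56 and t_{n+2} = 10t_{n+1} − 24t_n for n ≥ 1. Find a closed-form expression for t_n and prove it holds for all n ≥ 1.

Claim: t_n = 4^n − 2·6^n.

Base cases: t_1 = -8 and 4^1 − 2·6^1 = -8; t_2 = -56 and 4^2 − 2·6^2 = -56.
Assume t_i = 4^i − 2·6^i for all 1 ≤ i ≤ j, where j ≥ 2.
Then t_{j+1} = 10t_j − 24t_{j−1} = 10·(4^j − 2·6^j) − 24·(4^{j−1} − 2·6^{j−1}) = (10·4 − 24)4^{j−1} − 2·(10·6 − 24)6^{j−1} = 16·4^{j−1} − 72·6^{j−1} = 4^{j+1} − 2·6^{j+1}.
By strong induction, t_n = 4^n − 2·6^n for all n ≥ 1.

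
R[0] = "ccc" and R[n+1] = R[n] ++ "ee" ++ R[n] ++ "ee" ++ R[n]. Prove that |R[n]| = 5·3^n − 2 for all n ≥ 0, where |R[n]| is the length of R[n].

Base case: |R[0]| = 3, and 5·3^0 − 2 = 3.
Assume |R[m]| = 5·3^m − 2.
Then |R[m+1]| = 3|R[m]| + 4 = 3(5·3^m − 2) + 4 = 5·3^{m+1} − 6 + 4 = 5·3^{m+1} − 2.
So the formula holds for m+1, and by induction |R[n]| = 5·3^n − 2 for all n ≥ 0.

|R[n]| = 5·3^n − 2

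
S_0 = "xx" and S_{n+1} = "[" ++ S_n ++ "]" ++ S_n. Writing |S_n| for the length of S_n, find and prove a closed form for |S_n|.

Claim: |S_n| = 2^{n+2} − 2.

Base case: |S_0| = 2, and 2^{0+2} − 2 = 2.
Assume |S_m| = 2^{m+2} − 2.
Then |S_{m+1}| = 1 + |S_m| + 1 + |S_m| = 2|S_m| + 2 = 2(2^{m+2} − 2) + 2 = 2^{m+3} − 4 + 2 = 2^{m+3} − 2.
This completes the inductive step, so |S_n| = 2^{n+2} − 2 for all n ≥ 0.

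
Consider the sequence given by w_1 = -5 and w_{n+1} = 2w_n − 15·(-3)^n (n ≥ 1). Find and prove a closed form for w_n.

Claim: w_n = 2·2^n + 3·(-3)^n.

Base case: w_1 = -5, and 2·2^1 + 3·(-3)^1 = 4 − 9 = -5.
Assume w_j = 2·2^j + 3·(-3)^j for some j ≥ 1.
Then w_{j+1} = 2w_j − 15·(-3)^j = 2·(2·2^j + 3·(-3)^j) − 15·(-3)^j = 2·2^{j+1} + 6·(-3)^j − 15·(-3)^j = 2·2^{j+1} − 9·(-3)^j = 2·2^{j+1} + 3·(-3)^{j+1}.
By induction, w_n = 2·2^n + 3·(-3)^n for all n ≥ 1.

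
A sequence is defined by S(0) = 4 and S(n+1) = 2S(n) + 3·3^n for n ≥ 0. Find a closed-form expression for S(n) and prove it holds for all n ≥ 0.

Claim: S(n) = 2^n + 3·3^n.

Base case: S(0) = 4, and 2^0 + 3·3^0 = 1 + 3 = 4.
Assume S(k) = 2^k + 3·3^k for some k ≥ 0.
Then S(k+1) = 2S(k) + 3·3^k = 2·(2^k + 3·3^k) + 3·3^k = 2^{k+1} + 6·3^k + 3·3^k = 2^{k+1} + 9·3^k = 2^{k+1} + 3·3^{k+1}.
By induction, S(n) = 2^n + 3·3^n for all n ≥ 0.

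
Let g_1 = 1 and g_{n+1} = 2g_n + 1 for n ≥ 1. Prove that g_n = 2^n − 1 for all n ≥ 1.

Base case: g_1 = 1, and 2^1 − 1 = 2 − 1 = 1.
Assume g_k = 2^k − 1 for some k ≥ 1.
Then g_{k+1} = 2g_k + 1 = 2·(2^k − 1) + 1 = 2^{k+1} − 2 + 1 = 2^{k+1} − 1.
This completes the inductive step, so g_n = 2^n − 1 for all n ≥ 1.

g_n = 2^n − 1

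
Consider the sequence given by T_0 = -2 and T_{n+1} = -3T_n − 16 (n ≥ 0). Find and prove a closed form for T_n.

Claim: T_n = 2·(-3)^n − 4.

Base case: T_0 = -2, and 2·(-3)^0 − 4 = 2 − 4 = -2.
Assume T_j = 2·(-3)^j − 4 for some j ≥ 0.
Then T_{j+1} = -3T_j − 16 = -3·(2·(-3)^j − 4) − 16 = -6·(-3)^j + 12 − 16 = 2·(-3)^{j+1} − 4.
By induction, T_n = 2·(-3)^n − 4 for all n ≥ 0.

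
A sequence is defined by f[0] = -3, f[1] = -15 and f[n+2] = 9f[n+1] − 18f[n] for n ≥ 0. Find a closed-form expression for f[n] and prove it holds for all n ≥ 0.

Claim: f[n] = -3^n − 2·6^n.

Base cases: f[0] = -3 and -3^0 − 2·6^0 = -3; f[1] = -15 and -3^1 − 2·6^1 = -15.
Assume f[i] = -3^i − 2·6^i for all 0 ≤ i ≤ j, where j ≥ 1.
Then f[j+1] = 9f[j] − 18f[j−1] = 9·(-3^j − 2·6^j) − 18·(-3^{j−1} − 2·6^{j−1}) = -(9·3 − 18)3^{j−1} − 2·(9·6 − 18)6^{j−1} = -9·3^{j−1} − 72·6^{j−1} = -3^{j+1} − 2·6^{j+1}.
This completes the inductive step, so f[n] = -3^n − 2·6^n for all n ≥ 0.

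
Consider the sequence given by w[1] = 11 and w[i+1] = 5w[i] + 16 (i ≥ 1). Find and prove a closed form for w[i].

Claim: w[i] = 3·5^i − 4.

Base case: w[1] = 11, and 3·5^1 − 4 = 15 − 4 = 11.
Assume w[j] = 3·5^j − 4 for some j ≥ 1.
Then w[j+1] = 5w[j] + 16 = 5·(3·5^j − 4) + 16 = 15·5^j − 20 + 16 = 3·5^{j+1} − 4.
This completes the inductive step, so w[i] = 3·5^i − 4 for all i ≥ 1.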